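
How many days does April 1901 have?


April 1901

30 days


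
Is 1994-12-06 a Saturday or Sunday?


Anchor: Jan 1, 1994. With p = 1994 - 1 = 1993: (p + p//4 - p//100 + p//400) mod 7 = (1993 + 498 - 19 + 4) mod 7 = 2476 mod 7 = 5 -> Saturday (Mon=0 ... Sun=6)
Day of year: 340; offset = 339
Weekday index = (5 + 339) mod 7 = 1 -> Tuesday
Weekend days: Saturday, Sunday

No


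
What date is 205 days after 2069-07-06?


Start: 2069-07-06, add 205 days
July 2069 has 31 days: 31 - 6 = 25 days to July 31 -> 180 left
August 2069 has 31 days -> 149 left
September 2069 has 30 days -> 119 left
October 2069 has 31 days -> 88 left
November 2069 has 30 days -> 58 left
December 2069 has 31 days -> 27 left
January 2070: 27 <= 31 -> lands on January 27

Result: 2070-01-27


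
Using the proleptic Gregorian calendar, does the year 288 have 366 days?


Gregorian leap year rule: divisible by 4, but not by 100, unless also by 400.
288 is divisible by 4 but not 100 -> leap year

Yes


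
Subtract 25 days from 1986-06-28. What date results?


Start: 1986-06-28, subtract 25 days
28 - 25 = 3 stays within June 1986

Result: 1986-06-03


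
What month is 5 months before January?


January is month 1
1 - 5 = -4; wrap: -4 + 12 = 8

August


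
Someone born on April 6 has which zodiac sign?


Date: April 6
Conventional tropical zodiac dates: Aries from March 21 onward; Taurus starts April 20
April 6 falls within the Aries range

Aries


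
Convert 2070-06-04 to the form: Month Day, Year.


ISO 2070-06-04 parses as year=2070, month=06, day=04
Month 6 -> June

June 4, 2070


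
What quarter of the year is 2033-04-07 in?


Month: April (month 4)
Q1: Jan-Mar, Q2: Apr-Jun, Q3: Jul-Sep, Q4: Oct-Dec

Q2


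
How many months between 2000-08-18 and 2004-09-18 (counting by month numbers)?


From August 2000 to September 2004
4 years * 12 = 48 months, plus 1 month = 49

49 months


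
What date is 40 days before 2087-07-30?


Start: 2087-07-30, subtract 40 days
Back 30 days from July 30 reaches June 30, 2087 -> 10 left
June 2087: 30 - 10 = 20 -> lands on June 20

Result: 2087-06-20


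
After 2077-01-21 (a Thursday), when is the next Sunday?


Current: Thursday
Target: Sunday
Days ahead: 3

Next Sunday: 2077-01-24


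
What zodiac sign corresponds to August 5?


Date: August 5
Conventional tropical zodiac dates: Leo from July 23 onward; Virgo starts August 23
August 5 falls within the Leo range

Leo


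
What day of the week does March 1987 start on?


Target: March 1, 1987
Anchor: Jan 1, 1987. With p = 1987 - 1 = 1986: (p + p//4 - p//100 + p//400) mod 7 = (1986 + 496 - 19 + 4) mod 7 = 2467 mod 7 = 3 -> Thursday (Mon=0 ... Sun=6)
Days before March (Jan-Feb): 59 days
Weekday index = (3 + 59) mod 7 = 6

Sunday


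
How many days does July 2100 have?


July 2100

31 days


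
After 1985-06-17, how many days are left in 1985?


Day of year: 168 of 365
Remaining = 365 - 168

197 days


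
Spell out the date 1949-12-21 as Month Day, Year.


ISO 1949-12-21 parses as year=1949, month=12, day=21
Month 12 -> December

December 21, 1949


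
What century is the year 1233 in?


Century = (year - 1) // 100 + 1
= (1233 - 1) // 100 + 1
= 1232 // 100 + 1
= 12 + 1

13th century


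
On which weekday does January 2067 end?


January 2067 has 31 days
Anchor: Jan 1, 2067. With p = 2067 - 1 = 2066: (p + p//4 - p//100 + p//400) mod 7 = (2066 + 516 - 20 + 5) mod 7 = 2567 mod 7 = 5 -> Saturday (Mon=0 ... Sun=6)
January 1 is the anchor itself -> Saturday
Last day offset: 31 - 1 = 30 days
Weekday index = (5 + 30) mod 7 = 0

Monday, January 31


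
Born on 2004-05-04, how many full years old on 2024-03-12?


Birth: 2004-05-04
Reference: 2024-03-12
Year difference: 2024 - 2004 = 20
Birthday not yet reached in 2024, subtract 1

19 years old


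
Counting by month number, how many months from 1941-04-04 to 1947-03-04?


From April 1941 to March 1947
6 years * 12 = 72 months, minus 1 month = 71

71 months


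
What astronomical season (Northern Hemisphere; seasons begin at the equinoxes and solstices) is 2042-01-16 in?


Date: January 16
Astronomical Winter (approx.; exact equinox/solstice day varies by year): December 21 to March 19
January 16 falls within the Winter window

Winter


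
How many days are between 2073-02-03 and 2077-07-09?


From 2073-02-03 to 2077-07-09
2073-02-03: days before February = 31; day of year = 31 + 3 = 34
2077-07-09: days before July = 31 + 28 + 31 + 30 + 31 + 30 = 181 (2077 is not a leap year); day of year = 181 + 9 = 190
Rest of 2073: 365 - 34 = 331
Full years 2074 (365), 2075 (365), 2076 (366): 1096
Total = 331 + 1096 + 190 = 1617

1617 days


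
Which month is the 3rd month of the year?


Month 3 of 12

March


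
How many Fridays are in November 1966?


November 1966 has 30 days
Anchor: Jan 1, 1966. With p = 1966 - 1 = 1965: (p + p//4 - p//100 + p//400) mod 7 = (1965 + 491 - 19 + 4) mod 7 = 2441 mod 7 = 5 -> Saturday (Mon=0 ... Sun=6)
Days before November (Jan-Oct): 304; November 1 index = (5 + 304) mod 7 = 1 -> Tuesday
First Friday is November 4
Fridays: 4, 11, 18, 25

4 Fridays


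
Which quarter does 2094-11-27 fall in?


Month: November (month 11)
Q1: Jan-Mar, Q2: Apr-Jun, Q3: Jul-Sep, Q4: Oct-Dec

Q4


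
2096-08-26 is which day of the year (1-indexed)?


Date: August 26, 2096
Days in months 1 through 7: 213
Plus 26 days in August

Day of year: 239


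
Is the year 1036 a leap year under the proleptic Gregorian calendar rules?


Gregorian leap year rule: divisible by 4, but not by 100, unless also by 400.
1036 is divisible by 4 but not 100 -> leap year

Yes


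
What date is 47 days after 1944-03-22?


Start: 1944-03-22, add 47 days
March 1944 has 31 days: 31 - 22 = 9 days to March 31 -> 38 left
April 1944 has 30 days -> 8 left
May 1944: 8 <= 31 -> lands on May 8

Result: 1944-05-08


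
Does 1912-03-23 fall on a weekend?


Anchor: Jan 1, 1912. With p = 1912 - 1 = 1911: (p + p//4 - p//100 + p//400) mod 7 = (1911 + 477 - 19 + 4) mod 7 = 2373 mod 7 = 0 -> Monday (Mon=0 ... Sun=6)
Day of year: 83; offset = 82
Weekday index = (0 + 82) mod 7 = 5 -> Saturday
Weekend days: Saturday, Sunday

Yes


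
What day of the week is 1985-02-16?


Date: February 16, 1985
Anchor: Jan 1, 1985. With p = 1985 - 1 = 1984: (p + p//4 - p//100 + p//400) mod 7 = (1984 + 496 - 19 + 4) mod 7 = 2465 mod 7 = 1 -> Tuesday (Mon=0 ... Sun=6)
Days before February (Jan): 31; offset = 31 + 16 - 1 = 46
Weekday index = (1 + 46) mod 7 = 5

Day of the week: Saturday


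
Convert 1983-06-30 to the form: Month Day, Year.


ISO 1983-06-30 parses as year=1983, month=06, day=30
Month 6 -> June

June 30, 1983


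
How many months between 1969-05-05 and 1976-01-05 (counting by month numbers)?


From May 1969 to January 1976
7 years * 12 = 84 months, minus 4 months = 80

80 months


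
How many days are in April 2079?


April 2079

30 days


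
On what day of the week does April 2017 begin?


Target: April 1, 2017
Anchor: Jan 1, 2017. With p = 2017 - 1 = 2016: (p + p//4 - p//100 + p//400) mod 7 = (2016 + 504 - 20 + 5) mod 7 = 2505 mod 7 = 6 -> Sunday (Mon=0 ... Sun=6)
Days before April (Jan-Mar): 90 days
Weekday index = (6 + 90) mod 7 = 5

Saturday


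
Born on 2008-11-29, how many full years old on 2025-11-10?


Birth: 2008-11-29
Reference: 2025-11-10
Year difference: 2025 - 2008 = 17
Birthday not yet reached in 2025, subtract 1

16 years old


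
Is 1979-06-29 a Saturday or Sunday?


Anchor: Jan 1, 1979. With p = 1979 - 1 = 1978: (p + p//4 - p//100 + p//400) mod 7 = (1978 + 494 - 19 + 4) mod 7 = 2457 mod 7 = 0 -> Monday (Mon=0 ... Sun=6)
Day of year: 180; offset = 179
Weekday index = (0 + 179) mod 7 = 4 -> Friday
Weekend days: Saturday, Sunday

No


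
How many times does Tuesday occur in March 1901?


March 1901 has 31 days
Anchor: Jan 1, 1901. With p = 1901 - 1 = 1900: (p + p//4 - p//100 + p//400) mod 7 = (1900 + 475 - 19 + 4) mod 7 = 2360 mod 7 = 1 -> Tuesday (Mon=0 ... Sun=6)
Days before March (Jan-Feb): 59; March 1 index = (1 + 59) mod 7 = 4 -> Friday
First Tuesday is March 5
Tuesdays: 5, 12, 19, 26

4 Tuesdays


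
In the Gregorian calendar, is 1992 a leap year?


Gregorian leap year rule: divisible by 4, but not by 100, unless also by 400.
1992 is divisible by 4 but not 100 -> leap year

Yes


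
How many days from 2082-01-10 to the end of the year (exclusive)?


Day of year: 10 of 365
Remaining = 365 - 10

355 days


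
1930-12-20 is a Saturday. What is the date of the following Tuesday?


Current: Saturday
Target: Tuesday
Days ahead: 3

Next Tuesday: 1930-12-23


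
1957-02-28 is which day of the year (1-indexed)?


Date: February 28, 1957
Days in months 1 through 1: 31
Plus 28 days in February

Day of year: 59


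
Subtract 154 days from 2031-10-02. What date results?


Start: 2031-10-02, subtract 154 days
Back 2 days from October 2 reaches September 30, 2031 -> 152 left
September 2031 has 30 days -> back to August 31, 2031 -> 122 left
August 2031 has 31 days -> back to July 31, 2031 -> 91 left
July 2031 has 31 days -> back to June 30, 2031 -> 60 left
June 2031 has 30 days -> back to May 31, 2031 -> 30 left
May 2031: 31 - 30 = 1 -> lands on May 1

Result: 2031-05-01


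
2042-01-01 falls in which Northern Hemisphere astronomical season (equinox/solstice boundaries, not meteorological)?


Date: January 1
Astronomical Winter (approx.; exact equinox/solstice day varies by year): December 21 to March 19
January 1 falls within the Winter window

Winter


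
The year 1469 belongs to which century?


Century = (year - 1) // 100 + 1
= (1469 - 1) // 100 + 1
= 1468 // 100 + 1
= 14 + 1

15th century


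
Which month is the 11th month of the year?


Month 11 of 12

November


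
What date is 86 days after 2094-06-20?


Start: 2094-06-20, add 86 days
June 2094 has 30 days: 30 - 20 = 10 days to June 30 -> 76 left
July 2094 has 31 days -> 45 left
August 2094 has 31 days -> 14 left
September 2094: 14 <= 30 -> lands on September 14

Result: 2094-09-14


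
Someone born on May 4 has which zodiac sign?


Date: May 4
Conventional tropical zodiac dates: Taurus from April 20 onward; Gemini starts May 21
May 4 falls within the Taurus range

Taurus


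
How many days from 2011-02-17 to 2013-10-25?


From 2011-02-17 to 2013-10-25
2011-02-17: days before February = 31; day of year = 31 + 17 = 48
2013-10-25: days before October = 31 + 28 + 31 + 30 + 31 + 30 + 31 + 31 + 30 = 273 (2013 is not a leap year); day of year = 273 + 25 = 298
Rest of 2011: 365 - 48 = 317
Full years 2012 (366): 366
Total = 317 + 366 + 298 = 981

981 days


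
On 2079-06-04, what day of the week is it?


Date: June 4, 2079
Anchor: Jan 1, 2079. With p = 2079 - 1 = 2078: (p + p//4 - p//100 + p//400) mod 7 = (2078 + 519 - 20 + 5) mod 7 = 2582 mod 7 = 6 -> Sunday (Mon=0 ... Sun=6)
Days before June (Jan-May): 151; offset = 151 + 4 - 1 = 154
Weekday index = (6 + 154) mod 7 = 6

Day of the week: Sunday


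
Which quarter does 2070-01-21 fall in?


Month: January (month 1)
Q1: Jan-Mar, Q2: Apr-Jun, Q3: Jul-Sep, Q4: Oct-Dec

Q1


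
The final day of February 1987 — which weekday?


February 1987 has 28 days
Anchor: Jan 1, 1987. With p = 1987 - 1 = 1986: (p + p//4 - p//100 + p//400) mod 7 = (1986 + 496 - 19 + 4) mod 7 = 2467 mod 7 = 3 -> Thursday (Mon=0 ... Sun=6)
Days before February (Jan): 31; February 1 index = (3 + 31) mod 7 = 6 -> Sunday
Last day offset: 28 - 1 = 27 days
Weekday index = (6 + 27) mod 7 = 5

Saturday, February 28


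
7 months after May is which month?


May is month 5
5 + 7 = 12

December


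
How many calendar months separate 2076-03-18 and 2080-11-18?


From March 2076 to November 2080
4 years * 12 = 48 months, plus 8 months = 56

56 months


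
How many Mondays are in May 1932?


May 1932 has 31 days
Anchor: Jan 1, 1932. With p = 1932 - 1 = 1931: (p + p//4 - p//100 + p//400) mod 7 = (1931 + 482 - 19 + 4) mod 7 = 2398 mod 7 = 4 -> Friday (Mon=0 ... Sun=6)
Days before May (Jan-Apr): 121; May 1 index = (4 + 121) mod 7 = 6 -> Sunday
First Monday is May 2
Mondays: 2, 9, 16, 23, 30

5 Mondays


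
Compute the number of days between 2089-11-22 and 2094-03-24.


From 2089-11-22 to 2094-03-24
2089-11-22: days before November = 31 + 28 + 31 + 30 + 31 + 30 + 31 + 31 + 30 + 31 = 304 (2089 is not a leap year); day of year = 304 + 22 = 326
2094-03-24: days before March = 31 + 28 = 59 (2094 is not a leap year); day of year = 59 + 24 = 83
Rest of 2089: 365 - 326 = 39
Full years 2090 (365), 2091 (365), 2092 (366), 2093 (365): 1461
Total = 39 + 1461 + 83 = 1583

1583 days


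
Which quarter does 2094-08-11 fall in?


Month: August (month 8)
Q1: Jan-Mar, Q2: Apr-Jun, Q3: Jul-Sep, Q4: Oct-Dec

Q3


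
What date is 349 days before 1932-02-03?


Start: 1932-02-03, subtract 349 days
Back 3 days from February 3 reaches January 31, 1932 -> 346 left
January 1932 has 31 days -> back to December 31, 1931 -> 315 left
December 1931 has 31 days -> back to November 30, 1931 -> 284 left
November 1931 has 30 days -> back to October 31, 1931 -> 254 left
October 1931 has 31 days -> back to September 30, 1931 -> 223 left
September 1931 has 30 days -> back to August 31, 1931 -> 193 left
August 1931 has 31 days -> back to July 31, 1931 -> 162 left
July 1931 has 31 days -> back to June 30, 1931 -> 131 left
June 1931 has 30 days -> back to May 31, 1931 -> 101 left
May 1931 has 31 days -> back to April 30, 1931 -> 70 left
April 1931 has 30 days -> back to March 31, 1931 -> 40 left
March 1931 has 31 days -> back to February 28, 1931 -> 9 left
February 1931: 28 - 9 = 19 -> lands on February 19

Result: 1931-02-19


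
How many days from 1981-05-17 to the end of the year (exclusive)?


Day of year: 137 of 365
Remaining = 365 - 137

228 days


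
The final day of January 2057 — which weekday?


January 2057 has 31 days
Anchor: Jan 1, 2057. With p = 2057 - 1 = 2056: (p + p//4 - p//100 + p//400) mod 7 = (2056 + 514 - 20 + 5) mod 7 = 2555 mod 7 = 0 -> Monday (Mon=0 ... Sun=6)
January 1 is the anchor itself -> Monday
Last day offset: 31 - 1 = 30 days
Weekday index = (0 + 30) mod 7 = 2

Wednesday, January 31


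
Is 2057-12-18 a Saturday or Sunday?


Anchor: Jan 1, 2057. With p = 2057 - 1 = 2056: (p + p//4 - p//100 + p//400) mod 7 = (2056 + 514 - 20 + 5) mod 7 = 2555 mod 7 = 0 -> Monday (Mon=0 ... Sun=6)
Day of year: 352; offset = 351
Weekday index = (0 + 351) mod 7 = 1 -> Tuesday
Weekend days: Saturday, Sunday

No


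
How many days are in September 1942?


September 1942

30 days


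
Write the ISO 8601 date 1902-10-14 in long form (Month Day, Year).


ISO 1902-10-14 parses as year=1902, month=10, day=14
Month 10 -> October

October 14, 1902


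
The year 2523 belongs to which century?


Century = (year - 1) // 100 + 1
= (2523 - 1) // 100 + 1
= 2522 // 100 + 1
= 25 + 1

26th century


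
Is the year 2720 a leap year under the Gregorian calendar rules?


Gregorian leap year rule: divisible by 4, but not by 100, unless also by 400.
2720 is divisible by 4 but not 100 -> leap year

Yes


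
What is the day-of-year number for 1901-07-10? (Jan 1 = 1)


Date: July 10, 1901
Days in months 1 through 6: 181
Plus 10 days in July

Day of year: 191


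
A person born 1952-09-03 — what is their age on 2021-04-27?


Birth: 1952-09-03
Reference: 2021-04-27
Year difference: 2021 - 1952 = 69
Birthday not yet reached in 2021, subtract 1

68 years old


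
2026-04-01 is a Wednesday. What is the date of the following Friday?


Current: Wednesday
Target: Friday
Days ahead: 2

Next Friday: 2026-04-03


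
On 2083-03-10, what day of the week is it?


Date: March 10, 2083
Anchor: Jan 1, 2083. With p = 2083 - 1 = 2082: (p + p//4 - p//100 + p//400) mod 7 = (2082 + 520 - 20 + 5) mod 7 = 2587 mod 7 = 4 -> Friday (Mon=0 ... Sun=6)
Days before March (Jan-Feb): 59; offset = 59 + 10 - 1 = 68
Weekday index = (4 + 68) mod 7 = 2

Day of the week: Wednesday


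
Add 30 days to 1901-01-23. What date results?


Start: 1901-01-23, add 30 days
January 1901 has 31 days: 31 - 23 = 8 days to January 31 -> 22 left
February 1901: 22 <= 28 -> lands on February 22

Result: 1901-02-22


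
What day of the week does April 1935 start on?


Target: April 1, 1935
Anchor: Jan 1, 1935. With p = 1935 - 1 = 1934: (p + p//4 - p//100 + p//400) mod 7 = (1934 + 483 - 19 + 4) mod 7 = 2402 mod 7 = 1 -> Tuesday (Mon=0 ... Sun=6)
Days before April (Jan-Mar): 90 days
Weekday index = (1 + 90) mod 7 = 0

Monday


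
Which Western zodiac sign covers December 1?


Date: December 1
Conventional tropical zodiac dates: Sagittarius from November 22 onward; Capricorn starts December 22
December 1 falls within the Sagittarius range

Sagittarius


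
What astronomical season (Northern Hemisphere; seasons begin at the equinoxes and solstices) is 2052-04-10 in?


Date: April 10
Astronomical Spring (approx.; exact equinox/solstice day varies by year): March 20 to June 20
April 10 falls within the Spring window

Spring


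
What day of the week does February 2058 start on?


Target: February 1, 2058
Anchor: Jan 1, 2058. With p = 2058 - 1 = 2057: (p + p//4 - p//100 + p//400) mod 7 = (2057 + 514 - 20 + 5) mod 7 = 2556 mod 7 = 1 -> Tuesday (Mon=0 ... Sun=6)
Days before February (Jan): 31 days
Weekday index = (1 + 31) mod 7 = 4

Friday


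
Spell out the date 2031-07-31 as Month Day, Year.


ISO 2031-07-31 parses as year=2031, month=07, day=31
Month 7 -> July

July 31, 2031


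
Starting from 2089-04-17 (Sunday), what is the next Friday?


Current: Sunday
Target: Friday
Days ahead: 5

Next Friday: 2089-04-22


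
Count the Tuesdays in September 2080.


September 2080 has 30 days
Anchor: Jan 1, 2080. With p = 2080 - 1 = 2079: (p + p//4 - p//100 + p//400) mod 7 = (2079 + 519 - 20 + 5) mod 7 = 2583 mod 7 = 0 -> Monday (Mon=0 ... Sun=6)
Days before September (Jan-Aug): 244; September 1 index = (0 + 244) mod 7 = 6 -> Sunday
First Tuesday is September 3
Tuesdays: 3, 10, 17, 24

4 Tuesdays


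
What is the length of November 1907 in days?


November 1907

30 days


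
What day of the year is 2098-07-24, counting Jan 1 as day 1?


Date: July 24, 2098
Days in months 1 through 6: 181
Plus 24 days in July

Day of year: 205


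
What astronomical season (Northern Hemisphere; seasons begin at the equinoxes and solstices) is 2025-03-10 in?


Date: March 10
Astronomical Winter (approx.; exact equinox/solstice day varies by year): December 21 to March 19
March 10 falls within the Winter window

Winter


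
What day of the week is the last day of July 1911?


July 1911 has 31 days
Anchor: Jan 1, 1911. With p = 1911 - 1 = 1910: (p + p//4 - p//100 + p//400) mod 7 = (1910 + 477 - 19 + 4) mod 7 = 2372 mod 7 = 6 -> Sunday (Mon=0 ... Sun=6)
Days before July (Jan-Jun): 181; July 1 index = (6 + 181) mod 7 = 5 -> Saturday
Last day offset: 31 - 1 = 30 days
Weekday index = (5 + 30) mod 7 = 0

Monday, July 31


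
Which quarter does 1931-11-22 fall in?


Month: November (month 11)
Q1: Jan-Mar, Q2: Apr-Jun, Q3: Jul-Sep, Q4: Oct-Dec

Q4


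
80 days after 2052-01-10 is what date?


Start: 2052-01-10, add 80 days
January 2052 has 31 days: 31 - 10 = 21 days to January 31 -> 59 left
February 2052 has 29 days -> 30 left
March 2052: 30 <= 31 -> lands on March 30

Result: 2052-03-30


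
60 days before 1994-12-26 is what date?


Start: 1994-12-26, subtract 60 days
Back 26 days from December 26 reaches November 30, 1994 -> 34 left
November 1994 has 30 days -> back to October 31, 1994 -> 4 left
October 1994: 31 - 4 = 27 -> lands on October 27

Result: 1994-10-27


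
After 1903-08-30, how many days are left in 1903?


Day of year: 242 of 365
Remaining = 365 - 242

123 days


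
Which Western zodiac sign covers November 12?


Date: November 12
Conventional tropical zodiac dates: Scorpio from October 23 onward; Sagittarius starts November 22
November 12 falls within the Scorpio range

Scorpio


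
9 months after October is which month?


October is month 10
10 + 9 = 19; wrap: 19 - 12 = 7

July


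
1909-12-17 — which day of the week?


Date: December 17, 1909
Anchor: Jan 1, 1909. With p = 1909 - 1 = 1908: (p + p//4 - p//100 + p//400) mod 7 = (1908 + 477 - 19 + 4) mod 7 = 2370 mod 7 = 4 -> Friday (Mon=0 ... Sun=6)
Days before December (Jan-Nov): 334; offset = 334 + 17 - 1 = 350
Weekday index = (4 + 350) mod 7 = 4

Day of the week: Friday


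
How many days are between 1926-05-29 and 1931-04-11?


From 1926-05-29 to 1931-04-11
1926-05-29: days before May = 31 + 28 + 31 + 30 = 120 (1926 is not a leap year); day of year = 120 + 29 = 149
1931-04-11: days before April = 31 + 28 + 31 = 90 (1931 is not a leap year); day of year = 90 + 11 = 101
Rest of 1926: 365 - 149 = 216
Full years 1927 (365), 1928 (366), 1929 (365), 1930 (365): 1461
Total = 216 + 1461 + 101 = 1778

1778 days


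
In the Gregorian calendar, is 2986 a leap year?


Gregorian leap year rule: divisible by 4, but not by 100, unless also by 400.
2986 is not divisible by 4 -> not a leap year

No


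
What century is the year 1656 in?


Century = (year - 1) // 100 + 1
= (1656 - 1) // 100 + 1
= 1655 // 100 + 1
= 16 + 1

17th century


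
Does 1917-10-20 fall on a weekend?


Anchor: Jan 1, 1917. With p = 1917 - 1 = 1916: (p + p//4 - p//100 + p//400) mod 7 = (1916 + 479 - 19 + 4) mod 7 = 2380 mod 7 = 0 -> Monday (Mon=0 ... Sun=6)
Day of year: 293; offset = 292
Weekday index = (0 + 292) mod 7 = 5 -> Saturday
Weekend days: Saturday, Sunday

Yes


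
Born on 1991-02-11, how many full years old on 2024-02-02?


Birth: 1991-02-11
Reference: 2024-02-02
Year difference: 2024 - 1991 = 33
Birthday not yet reached in 2024, subtract 1

32 years old


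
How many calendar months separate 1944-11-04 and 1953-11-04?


From November 1944 to November 1953
9 years * 12 = 108 months = 108

108 months


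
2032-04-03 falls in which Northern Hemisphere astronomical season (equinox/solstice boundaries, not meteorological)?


Date: April 3
Astronomical Spring (approx.; exact equinox/solstice day varies by year): March 20 to June 20
April 3 falls within the Spring window

Spring


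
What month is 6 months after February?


February is month 2
2 + 6 = 8

August


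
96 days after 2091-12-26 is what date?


Start: 2091-12-26, add 96 days
December 2091 has 31 days: 31 - 26 = 5 days to December 31 -> 91 left
January 2092 has 31 days -> 60 left
February 2092 has 29 days -> 31 left
March 2092: 31 <= 31 -> lands on March 31

Result: 2092-03-31


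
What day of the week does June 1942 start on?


Target: June 1, 1942
Anchor: Jan 1, 1942. With p = 1942 - 1 = 1941: (p + p//4 - p//100 + p//400) mod 7 = (1941 + 485 - 19 + 4) mod 7 = 2411 mod 7 = 3 -> Thursday (Mon=0 ... Sun=6)
Days before June (Jan-May): 151 days
Weekday index = (3 + 151) mod 7 = 0

Monday


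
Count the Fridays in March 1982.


March 1982 has 31 days
Anchor: Jan 1, 1982. With p = 1982 - 1 = 1981: (p + p//4 - p//100 + p//400) mod 7 = (1981 + 495 - 19 + 4) mod 7 = 2461 mod 7 = 4 -> Friday (Mon=0 ... Sun=6)
Days before March (Jan-Feb): 59; March 1 index = (4 + 59) mod 7 = 0 -> Monday
First Friday is March 5
Fridays: 5, 12, 19, 26

4 Fridays


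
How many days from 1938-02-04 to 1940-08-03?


From 1938-02-04 to 1940-08-03
1938-02-04: days before February = 31; day of year = 31 + 4 = 35
1940-08-03: days before August = 31 + 29 + 31 + 30 + 31 + 30 + 31 = 213 (1940 is a leap year); day of year = 213 + 3 = 216
Rest of 1938: 365 - 35 = 330
Full years 1939 (365): 365
Total = 330 + 365 + 216 = 911

911 days


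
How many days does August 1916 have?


August 1916

31 days


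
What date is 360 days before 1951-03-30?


Start: 1951-03-30, subtract 360 days
Back 30 days from March 30 reaches February 28, 1951 -> 330 left
February 1951 has 28 days -> back to January 31, 1951 -> 302 left
January 1951 has 31 days -> back to December 31, 1950 -> 271 left
December 1950 has 31 days -> back to November 30, 1950 -> 240 left
November 1950 has 30 days -> back to October 31, 1950 -> 210 left
October 1950 has 31 days -> back to September 30, 1950 -> 179 left
September 1950 has 30 days -> back to August 31, 1950 -> 149 left
August 1950 has 31 days -> back to July 31, 1950 -> 118 left
July 1950 has 31 days -> back to June 30, 1950 -> 87 left
June 1950 has 30 days -> back to May 31, 1950 -> 57 left
May 1950 has 31 days -> back to April 30, 1950 -> 26 left
April 1950: 30 - 26 = 4 -> lands on April 4

Result: 1950-04-04


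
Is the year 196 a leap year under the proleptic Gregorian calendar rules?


Gregorian leap year rule: divisible by 4, but not by 100, unless also by 400.
196 is divisible by 4 but not 100 -> leap year

Yes


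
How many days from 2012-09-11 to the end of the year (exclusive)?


Day of year: 255 of 366
Remaining = 366 - 255

111 days


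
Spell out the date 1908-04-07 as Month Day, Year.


ISO 1908-04-07 parses as year=1908, month=04, day=07
Month 4 -> April

April 7, 1908


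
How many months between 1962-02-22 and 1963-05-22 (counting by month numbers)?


From February 1962 to May 1963
1 year * 12 = 12 months, plus 3 months = 15

15 months


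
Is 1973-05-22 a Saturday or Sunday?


Anchor: Jan 1, 1973. With p = 1973 - 1 = 1972: (p + p//4 - p//100 + p//400) mod 7 = (1972 + 493 - 19 + 4) mod 7 = 2450 mod 7 = 0 -> Monday (Mon=0 ... Sun=6)
Day of year: 142; offset = 141
Weekday index = (0 + 141) mod 7 = 1 -> Tuesday
Weekend days: Saturday, Sunday

No


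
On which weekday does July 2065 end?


July 2065 has 31 days
Anchor: Jan 1, 2065. With p = 2065 - 1 = 2064: (p + p//4 - p//100 + p//400) mod 7 = (2064 + 516 - 20 + 5) mod 7 = 2565 mod 7 = 3 -> Thursday (Mon=0 ... Sun=6)
Days before July (Jan-Jun): 181; July 1 index = (3 + 181) mod 7 = 2 -> Wednesday
Last day offset: 31 - 1 = 30 days
Weekday index = (2 + 30) mod 7 = 4

Friday, July 31


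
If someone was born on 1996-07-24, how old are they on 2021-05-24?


Birth: 1996-07-24
Reference: 2021-05-24
Year difference: 2021 - 1996 = 25
Birthday not yet reached in 2021, subtract 1

24 years old


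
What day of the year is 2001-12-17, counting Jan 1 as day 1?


Date: December 17, 2001
Days in months 1 through 11: 334
Plus 17 days in December

Day of year: 351


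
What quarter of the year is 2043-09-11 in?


Month: September (month 9)
Q1: Jan-Mar, Q2: Apr-Jun, Q3: Jul-Sep, Q4: Oct-Dec

Q3


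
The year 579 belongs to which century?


Century = (year - 1) // 100 + 1
= (579 - 1) // 100 + 1
= 578 // 100 + 1
= 5 + 1

6th century


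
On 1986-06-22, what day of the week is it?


Date: June 22, 1986
Anchor: Jan 1, 1986. With p = 1986 - 1 = 1985: (p + p//4 - p//100 + p//400) mod 7 = (1985 + 496 - 19 + 4) mod 7 = 2466 mod 7 = 2 -> Wednesday (Mon=0 ... Sun=6)
Days before June (Jan-May): 151; offset = 151 + 22 - 1 = 172
Weekday index = (2 + 172) mod 7 = 6

Day of the week: Sunday


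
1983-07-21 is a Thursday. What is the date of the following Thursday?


Current: Thursday
Target: Thursday
Days ahead: 7

Next Thursday: 1983-07-28


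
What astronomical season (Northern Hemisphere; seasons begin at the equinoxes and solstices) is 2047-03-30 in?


Date: March 30
Astronomical Spring (approx.; exact equinox/solstice day varies by year): March 20 to June 20
March 30 falls within the Spring window

Spring


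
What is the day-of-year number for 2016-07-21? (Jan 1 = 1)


Date: July 21, 2016
Days in months 1 through 6: 182
Plus 21 days in July

Day of year: 203


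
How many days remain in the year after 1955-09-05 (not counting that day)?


Day of year: 248 of 365
Remaining = 365 - 248

117 days


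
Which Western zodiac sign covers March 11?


Date: March 11
Conventional tropical zodiac dates: Pisces from February 19 onward; Aries starts March 21
March 11 falls within the Pisces range

Pisces


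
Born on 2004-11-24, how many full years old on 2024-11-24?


Birth: 2004-11-24
Reference: 2024-11-24
Year difference: 2024 - 2004 = 20

20 years old


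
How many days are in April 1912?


April 1912

30 days


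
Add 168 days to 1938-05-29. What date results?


Start: 1938-05-29, add 168 days
May 1938 has 31 days: 31 - 29 = 2 days to May 31 -> 166 left
June 1938 has 30 days -> 136 left
July 1938 has 31 days -> 105 left
August 1938 has 31 days -> 74 left
September 1938 has 30 days -> 44 left
October 1938 has 31 days -> 13 left
November 1938: 13 <= 30 -> lands on November 13

Result: 1938-11-13


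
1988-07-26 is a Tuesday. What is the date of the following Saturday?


Current: Tuesday
Target: Saturday
Days ahead: 4

Next Saturday: 1988-07-30


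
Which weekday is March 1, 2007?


Target: March 1, 2007
Anchor: Jan 1, 2007. With p = 2007 - 1 = 2006: (p + p//4 - p//100 + p//400) mod 7 = (2006 + 501 - 20 + 5) mod 7 = 2492 mod 7 = 0 -> Monday (Mon=0 ... Sun=6)
Days before March (Jan-Feb): 59 days
Weekday index = (0 + 59) mod 7 = 3

Thursday


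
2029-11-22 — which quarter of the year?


Month: November (month 11)
Q1: Jan-Mar, Q2: Apr-Jun, Q3: Jul-Sep, Q4: Oct-Dec

Q4


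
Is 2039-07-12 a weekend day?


Anchor: Jan 1, 2039. With p = 2039 - 1 = 2038: (p + p//4 - p//100 + p//400) mod 7 = (2038 + 509 - 20 + 5) mod 7 = 2532 mod 7 = 5 -> Saturday (Mon=0 ... Sun=6)
Day of year: 193; offset = 192
Weekday index = (5 + 192) mod 7 = 1 -> Tuesday
Weekend days: Saturday, Sunday

No


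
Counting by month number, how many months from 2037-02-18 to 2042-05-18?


From February 2037 to May 2042
5 years * 12 = 60 months, plus 3 months = 63

63 months


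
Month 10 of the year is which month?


Month 10 of 12

October


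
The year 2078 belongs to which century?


Century = (year - 1) // 100 + 1
= (2078 - 1) // 100 + 1
= 2077 // 100 + 1
= 20 + 1

21st century


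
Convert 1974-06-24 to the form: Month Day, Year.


ISO 1974-06-24 parses as year=1974, month=06, day=24
Month 6 -> June

June 24, 1974


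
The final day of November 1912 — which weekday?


November 1912 has 30 days
Anchor: Jan 1, 1912. With p = 1912 - 1 = 1911: (p + p//4 - p//100 + p//400) mod 7 = (1911 + 477 - 19 + 4) mod 7 = 2373 mod 7 = 0 -> Monday (Mon=0 ... Sun=6)
Days before November (Jan-Oct): 305; November 1 index = (0 + 305) mod 7 = 4 -> Friday
Last day offset: 30 - 1 = 29 days
Weekday index = (4 + 29) mod 7 = 5

Saturday, November 30


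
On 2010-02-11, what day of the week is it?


Date: February 11, 2010
Anchor: Jan 1, 2010. With p = 2010 - 1 = 2009: (p + p//4 - p//100 + p//400) mod 7 = (2009 + 502 - 20 + 5) mod 7 = 2496 mod 7 = 4 -> Friday (Mon=0 ... Sun=6)
Days before February (Jan): 31; offset = 31 + 11 - 1 = 41
Weekday index = (4 + 41) mod 7 = 3

Day of the week: Thursday


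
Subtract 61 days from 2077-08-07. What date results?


Start: 2077-08-07, subtract 61 days
Back 7 days from August 7 reaches July 31, 2077 -> 54 left
July 2077 has 31 days -> back to June 30, 2077 -> 23 left
June 2077: 30 - 23 = 7 -> lands on June 7

Result: 2077-06-07


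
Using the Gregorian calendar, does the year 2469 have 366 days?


Gregorian leap year rule: divisible by 4, but not by 100, unless also by 400.
2469 is not divisible by 4 -> not a leap year

No


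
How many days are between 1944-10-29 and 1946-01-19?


From 1944-10-29 to 1946-01-19
1944-10-29: days before October = 31 + 29 + 31 + 30 + 31 + 30 + 31 + 31 + 30 = 274 (1944 is a leap year); day of year = 274 + 29 = 303
1946-01-19: day of year = 19
Rest of 1944: 366 - 303 = 63
Full years 1945 (365): 365
Total = 63 + 365 + 19 = 447

447 days


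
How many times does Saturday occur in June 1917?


June 1917 has 30 days
Anchor: Jan 1, 1917. With p = 1917 - 1 = 1916: (p + p//4 - p//100 + p//400) mod 7 = (1916 + 479 - 19 + 4) mod 7 = 2380 mod 7 = 0 -> Monday (Mon=0 ... Sun=6)
Days before June (Jan-May): 151; June 1 index = (0 + 151) mod 7 = 4 -> Friday
First Saturday is June 2
Saturdays: 2, 9, 16, 23, 30

5 Saturdays


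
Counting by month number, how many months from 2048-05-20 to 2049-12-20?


From May 2048 to December 2049
1 year * 12 = 12 months, plus 7 months = 19

19 months


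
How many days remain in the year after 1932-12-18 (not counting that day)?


Day of year: 353 of 366
Remaining = 366 - 353

13 days


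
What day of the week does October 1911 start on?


Target: October 1, 1911
Anchor: Jan 1, 1911. With p = 1911 - 1 = 1910: (p + p//4 - p//100 + p//400) mod 7 = (1910 + 477 - 19 + 4) mod 7 = 2372 mod 7 = 6 -> Sunday (Mon=0 ... Sun=6)
Days before October (Jan-Sep): 273 days
Weekday index = (6 + 273) mod 7 = 6

Sunday


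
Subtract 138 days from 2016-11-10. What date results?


Start: 2016-11-10, subtract 138 days
Back 10 days from November 10 reaches October 31, 2016 -> 128 left
October 2016 has 31 days -> back to September 30, 2016 -> 97 left
September 2016 has 30 days -> back to August 31, 2016 -> 67 left
August 2016 has 31 days -> back to July 31, 2016 -> 36 left
July 2016 has 31 days -> back to June 30, 2016 -> 5 left
June 2016: 30 - 5 = 25 -> lands on June 25

Result: 2016-06-25


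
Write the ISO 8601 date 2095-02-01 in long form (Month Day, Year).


ISO 2095-02-01 parses as year=2095, month=02, day=01
Month 2 -> February

February 1, 2095


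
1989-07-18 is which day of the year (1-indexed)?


Date: July 18, 1989
Days in months 1 through 6: 181
Plus 18 days in July

Day of year: 199


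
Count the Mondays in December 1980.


December 1980 has 31 days
Anchor: Jan 1, 1980. With p = 1980 - 1 = 1979: (p + p//4 - p//100 + p//400) mod 7 = (1979 + 494 - 19 + 4) mod 7 = 2458 mod 7 = 1 -> Tuesday (Mon=0 ... Sun=6)
Days before December (Jan-Nov): 335; December 1 index = (1 + 335) mod 7 = 0 -> Monday
First Monday is December 1
Mondays: 1, 8, 15, 22, 29

5 Mondays


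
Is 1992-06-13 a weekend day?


Anchor: Jan 1, 1992. With p = 1992 - 1 = 1991: (p + p//4 - p//100 + p//400) mod 7 = (1991 + 497 - 19 + 4) mod 7 = 2473 mod 7 = 2 -> Wednesday (Mon=0 ... Sun=6)
Day of year: 165; offset = 164
Weekday index = (2 + 164) mod 7 = 5 -> Saturday
Weekend days: Saturday, Sunday

Yes


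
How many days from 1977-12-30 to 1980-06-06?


From 1977-12-30 to 1980-06-06
1977-12-30: days before December = 31 + 28 + 31 + 30 + 31 + 30 + 31 + 31 + 30 + 31 + 30 = 334 (1977 is not a leap year); day of year = 334 + 30 = 364
1980-06-06: days before June = 31 + 29 + 31 + 30 + 31 = 152 (1980 is a leap year); day of year = 152 + 6 = 158
Rest of 1977: 365 - 364 = 1
Full years 1978 (365), 1979 (365): 730
Total = 1 + 730 + 158 = 889

889 days


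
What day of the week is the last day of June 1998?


June 1998 has 30 days
Anchor: Jan 1, 1998. With p = 1998 - 1 = 1997: (p + p//4 - p//100 + p//400) mod 7 = (1997 + 499 - 19 + 4) mod 7 = 2481 mod 7 = 3 -> Thursday (Mon=0 ... Sun=6)
Days before June (Jan-May): 151; June 1 index = (3 + 151) mod 7 = 0 -> Monday
Last day offset: 30 - 1 = 29 days
Weekday index = (0 + 29) mod 7 = 1

Tuesday, June 30


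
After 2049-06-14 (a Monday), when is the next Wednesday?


Current: Monday
Target: Wednesday
Days ahead: 2

Next Wednesday: 2049-06-16


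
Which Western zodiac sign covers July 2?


Date: July 2
Conventional tropical zodiac dates: Cancer from June 21 onward; Leo starts July 23
July 2 falls within the Cancer range

Cancer


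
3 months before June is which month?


June is month 6
6 - 3 = 3

March


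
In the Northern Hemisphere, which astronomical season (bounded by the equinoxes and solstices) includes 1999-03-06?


Date: March 6
Astronomical Winter (approx.; exact equinox/solstice day varies by year): December 21 to March 19
March 6 falls within the Winter window

Winter


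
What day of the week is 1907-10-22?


Date: October 22, 1907
Anchor: Jan 1, 1907. With p = 1907 - 1 = 1906: (p + p//4 - p//100 + p//400) mod 7 = (1906 + 476 - 19 + 4) mod 7 = 2367 mod 7 = 1 -> Tuesday (Mon=0 ... Sun=6)
Days before October (Jan-Sep): 273; offset = 273 + 22 - 1 = 294
Weekday index = (1 + 294) mod 7 = 1

Day of the week: Tuesday


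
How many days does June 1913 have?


June 1913

30 days


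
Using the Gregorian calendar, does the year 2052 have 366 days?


Gregorian leap year rule: divisible by 4, but not by 100, unless also by 400.
2052 is divisible by 4 but not 100 -> leap year

Yes


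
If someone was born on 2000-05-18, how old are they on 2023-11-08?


Birth: 2000-05-18
Reference: 2023-11-08
Year difference: 2023 - 2000 = 23

23 years old


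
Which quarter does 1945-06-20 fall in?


Month: June (month 6)
Q1: Jan-Mar, Q2: Apr-Jun, Q3: Jul-Sep, Q4: Oct-Dec

Q2


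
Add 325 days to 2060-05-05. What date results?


Start: 2060-05-05, add 325 days
May 2060 has 31 days: 31 - 5 = 26 days to May 31 -> 299 left
June 2060 has 30 days -> 269 left
July 2060 has 31 days -> 238 left
August 2060 has 31 days -> 207 left
September 2060 has 30 days -> 177 left
October 2060 has 31 days -> 146 left
November 2060 has 30 days -> 116 left
December 2060 has 31 days -> 85 left
January 2061 has 31 days -> 54 left
February 2061 has 28 days -> 26 left
March 2061: 26 <= 31 -> lands on March 26

Result: 2061-03-26


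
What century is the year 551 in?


Century = (year - 1) // 100 + 1
= (551 - 1) // 100 + 1
= 550 // 100 + 1
= 5 + 1

6th century


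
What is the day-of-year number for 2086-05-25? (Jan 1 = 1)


Date: May 25, 2086
Days in months 1 through 4: 120
Plus 25 days in May

Day of year: 145


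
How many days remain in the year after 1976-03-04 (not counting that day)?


Day of year: 64 of 366
Remaining = 366 - 64

302 days


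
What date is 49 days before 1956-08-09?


Start: 1956-08-09, subtract 49 days
Back 9 days from August 9 reaches July 31, 1956 -> 40 left
July 1956 has 31 days -> back to June 30, 1956 -> 9 left
June 1956: 30 - 9 = 21 -> lands on June 21

Result: 1956-06-21


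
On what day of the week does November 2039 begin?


Target: November 1, 2039
Anchor: Jan 1, 2039. With p = 2039 - 1 = 2038: (p + p//4 - p//100 + p//400) mod 7 = (2038 + 509 - 20 + 5) mod 7 = 2532 mod 7 = 5 -> Saturday (Mon=0 ... Sun=6)
Days before November (Jan-Oct): 304 days
Weekday index = (5 + 304) mod 7 = 1

Tuesday


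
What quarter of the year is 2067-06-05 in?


Month: June (month 6)
Q1: Jan-Mar, Q2: Apr-Jun, Q3: Jul-Sep, Q4: Oct-Dec

Q2


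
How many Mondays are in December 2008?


December 2008 has 31 days
Anchor: Jan 1, 2008. With p = 2008 - 1 = 2007: (p + p//4 - p//100 + p//400) mod 7 = (2007 + 501 - 20 + 5) mod 7 = 2493 mod 7 = 1 -> Tuesday (Mon=0 ... Sun=6)
Days before December (Jan-Nov): 335; December 1 index = (1 + 335) mod 7 = 0 -> Monday
First Monday is December 1
Mondays: 1, 8, 15, 22, 29

5 Mondays


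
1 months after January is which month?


January is month 1
1 + 1 = 2

February


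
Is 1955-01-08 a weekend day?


Anchor: Jan 1, 1955. With p = 1955 - 1 = 1954: (p + p//4 - p//100 + p//400) mod 7 = (1954 + 488 - 19 + 4) mod 7 = 2427 mod 7 = 5 -> Saturday (Mon=0 ... Sun=6)
Day of year: 8; offset = 7
Weekday index = (5 + 7) mod 7 = 5 -> Saturday
Weekend days: Saturday, Sunday

Yes


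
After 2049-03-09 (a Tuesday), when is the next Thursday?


Current: Tuesday
Target: Thursday
Days ahead: 2

Next Thursday: 2049-03-11


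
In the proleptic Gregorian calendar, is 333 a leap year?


Gregorian leap year rule: divisible by 4, but not by 100, unless also by 400.
333 is not divisible by 4 -> not a leap year

No


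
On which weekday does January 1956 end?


January 1956 has 31 days
Anchor: Jan 1, 1956. With p = 1956 - 1 = 1955: (p + p//4 - p//100 + p//400) mod 7 = (1955 + 488 - 19 + 4) mod 7 = 2428 mod 7 = 6 -> Sunday (Mon=0 ... Sun=6)
January 1 is the anchor itself -> Sunday
Last day offset: 31 - 1 = 30 days
Weekday index = (6 + 30) mod 7 = 1

Tuesday, January 31
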